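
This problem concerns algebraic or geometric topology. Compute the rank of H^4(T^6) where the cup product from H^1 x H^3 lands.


Cup product: H^p x H^q -> H^{p+q}; here p+q = 1+3 = 4.
rank H^k(T^n) = C(n,k).
C(6,4) = 15

15


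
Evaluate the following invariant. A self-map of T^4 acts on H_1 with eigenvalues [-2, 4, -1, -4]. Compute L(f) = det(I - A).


For a torus self-map: L(f) = det(I - A) where A acts on H_1.
L(f) = (1--2) * (1-4) * (1--1) * (1--4) = 3 * -3 * 2 * 5 = -90

-90


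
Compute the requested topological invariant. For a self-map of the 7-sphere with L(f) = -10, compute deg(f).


L(f) = 1 + (-1)^7 deg(f) on S^7.
-10 = 1 + (-1)^7 * deg(f)
(-1)^7 * deg(f) = -11
deg(f) = 11

11


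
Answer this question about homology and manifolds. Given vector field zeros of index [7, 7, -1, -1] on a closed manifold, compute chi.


Poincare-Hopf: chi(M) = sum of indices of zeros.
chi = (7) + (7) + (-1) + (-1) = 12

12


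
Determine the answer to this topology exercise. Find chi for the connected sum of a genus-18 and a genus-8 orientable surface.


chi(Sigma_18) = 2 - 2*18 = -34
chi(Sigma_8) = 2 - 2*8 = -14
For surfaces: chi(A#B) = chi(A) + chi(B) - 2.
chi = -34 + -14 - 2 = -50

-50


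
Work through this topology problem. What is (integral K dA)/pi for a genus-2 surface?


Gauss-Bonnet: integral K dA = 2*pi*chi(M).
chi(Sigma_2) = 2 - 2*2 = -2.
(integral K dA)/pi = 2*chi = 2*(-2) = -4

-4


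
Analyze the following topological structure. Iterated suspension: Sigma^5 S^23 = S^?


Each suspension raises dimension by 1: Sigma S^n = S^{n+1}.
Sigma^5 S^23 = S^{23+5} = S^28

28


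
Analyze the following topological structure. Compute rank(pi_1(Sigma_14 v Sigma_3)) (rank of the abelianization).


For a wedge: H_1(A v B) = H_1(A) + H_1(B).
b_1(Sigma_14) = 28, b_1(Sigma_3) = 6.
b_1 = 28 + 6 = 34

34


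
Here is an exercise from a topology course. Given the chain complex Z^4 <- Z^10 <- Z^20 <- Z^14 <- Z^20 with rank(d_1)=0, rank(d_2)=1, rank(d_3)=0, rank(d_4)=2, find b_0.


rank H_k = rank(ker d_k) - rank(im d_{k+1}).
rank(ker d_0) = rank(C_0) - rank(d_0) = 4 - 0 = 4.
rank(im d_{0+1}) = 0.
rank H_0 = 4 - 0 = 4

4


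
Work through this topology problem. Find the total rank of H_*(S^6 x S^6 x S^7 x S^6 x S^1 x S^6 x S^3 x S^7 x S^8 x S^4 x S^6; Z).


Total Betti number is multiplicative under products.
Each S^d (d>=1) has total Betti number 2.
There are 11 sphere factors.
Total = 2^11 = 2048

2048


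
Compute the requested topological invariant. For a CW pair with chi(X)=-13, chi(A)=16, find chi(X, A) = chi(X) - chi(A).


Relative Euler characteristic: chi(X, A) = chi(X) - chi(A).
= -13 - (16) = -29

-29


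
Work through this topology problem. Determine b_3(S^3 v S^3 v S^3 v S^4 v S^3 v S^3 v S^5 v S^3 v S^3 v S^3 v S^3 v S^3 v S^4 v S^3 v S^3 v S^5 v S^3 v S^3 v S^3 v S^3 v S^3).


For a wedge of spheres, H_k (k>0) is free on one generator per sphere of dimension k.
Spheres of dimension 3: count = 17.
b_3 = 17

17


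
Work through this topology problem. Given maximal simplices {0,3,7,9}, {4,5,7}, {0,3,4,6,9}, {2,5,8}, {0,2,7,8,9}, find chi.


Enumerate all faces; f-vector: f_0=9, f_1=25, f_2=24, f_3=11, f_4=2.
chi = sum (-1)^k f_k = -1

-1


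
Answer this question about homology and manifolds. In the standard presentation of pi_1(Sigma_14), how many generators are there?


Standard presentation: pi_1(Sigma_g) = <a_1,b_1,...,a_g,b_g | [a_1,b_1]...[a_g,b_g] = 1>.
Number of generators = 2g = 2*14 = 28

28


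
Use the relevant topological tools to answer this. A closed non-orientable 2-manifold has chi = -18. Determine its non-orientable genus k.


chi = 2 - k for closed non-orientable surfaces with k crosscaps.
-18 = 2 - k
k = 2 - (-18) = 20

20


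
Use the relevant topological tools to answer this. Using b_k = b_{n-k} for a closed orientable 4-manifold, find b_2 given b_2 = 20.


Poincare duality for closed orientable n-manifolds: b_k = b_{n-k}.
Here n = 4, so b_2 = b_2 = 20

20


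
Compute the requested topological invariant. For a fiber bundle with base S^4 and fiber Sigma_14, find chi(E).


chi(S^4) = 2 (n even), chi(Sigma_14) = 2 - 2*14 = -26.
chi(E) = 2 * (-26) = -52

-52


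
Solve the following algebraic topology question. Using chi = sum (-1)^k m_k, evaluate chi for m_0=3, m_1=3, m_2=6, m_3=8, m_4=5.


Morse theory: chi(M) = sum_k (-1)^k m_k where m_k = #(index-k critical points).
= (3) + (-3) + (6) + (-8) + (5) = 3

3


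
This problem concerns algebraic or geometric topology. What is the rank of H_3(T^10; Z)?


By the Kunneth formula, b_k(T^n) = C(n,k).
b_3(T^10) = C(10,3).
C(10,3) = 10!/(3!*7!) = 120

120


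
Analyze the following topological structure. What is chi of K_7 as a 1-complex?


K_7: V = 7, E = C(7,2) = 21.
chi = V - E = 7 - 21 = -14

-14


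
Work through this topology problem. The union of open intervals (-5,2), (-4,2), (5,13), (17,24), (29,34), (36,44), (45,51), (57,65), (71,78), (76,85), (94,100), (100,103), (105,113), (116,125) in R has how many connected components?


Sort and merge overlapping open intervals.
Merged: (-5,2), (5,13), (17,24), (29,34), (36,44), (45,51), (57,65), (71,85), (94,100), (100,103), (105,113), (116,125).
Number of components = 12

12


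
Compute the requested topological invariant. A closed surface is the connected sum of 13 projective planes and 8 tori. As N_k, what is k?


Since a >= 1, the sum is non-orientable; each T^2 can be replaced by RP^2 # RP^2 (since T^2#RP^2 = 3RP^2).
Total crosscaps k = 13 + 2*8 = 29.
Check via chi: chi = 13*1 + 8*0 - (13+8-1)*2 = -27 = 2 - k = -27. Consistent.

29


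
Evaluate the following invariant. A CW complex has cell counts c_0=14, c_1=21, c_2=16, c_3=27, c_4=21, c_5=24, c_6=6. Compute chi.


chi = sum_k (-1)^k c_k.
= (-1)^0*14 + (-1)^1*21 + (-1)^2*16 + (-1)^3*27 + (-1)^4*21 + (-1)^5*24 + (-1)^6*6
= (14) + (-21) + (16) + (-27) + (21) + (-24) + (6)
= -15

-15


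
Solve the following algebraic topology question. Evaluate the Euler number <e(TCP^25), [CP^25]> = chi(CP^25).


For any closed oriented manifold, <e(TM),[M]> = chi(M).
chi(CP^25) = 25+1 = 26

26


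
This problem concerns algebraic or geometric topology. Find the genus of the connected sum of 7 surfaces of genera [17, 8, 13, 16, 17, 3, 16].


Genus is additive under connected sum of orientable surfaces.
g = 17 + 8 + 13 + 16 + 17 + 3 + 16 = 90

90


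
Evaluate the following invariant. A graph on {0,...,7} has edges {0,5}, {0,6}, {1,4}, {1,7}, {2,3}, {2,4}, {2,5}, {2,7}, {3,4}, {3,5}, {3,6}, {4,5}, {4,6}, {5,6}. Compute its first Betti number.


b_1 = E - V + (number of components).
E = 14, V = 8, components = 1.
b_1 = 14 - 8 + 1 = 7

7


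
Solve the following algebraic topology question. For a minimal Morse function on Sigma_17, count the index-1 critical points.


A perfect Morse function has m_k = b_k.
For Sigma_17: b_0=1, b_1=2g=34, b_2=1.
Saddles m_1 = 2g = 34

34


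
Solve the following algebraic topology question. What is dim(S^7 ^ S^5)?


S^m ^ S^n = S^{m+n}.
k = 7 + 5 = 12

12


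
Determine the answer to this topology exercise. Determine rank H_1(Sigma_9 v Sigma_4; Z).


For a wedge: H_1(A v B) = H_1(A) + H_1(B).
b_1(Sigma_9) = 18, b_1(Sigma_4) = 8.
b_1 = 18 + 8 = 26

26


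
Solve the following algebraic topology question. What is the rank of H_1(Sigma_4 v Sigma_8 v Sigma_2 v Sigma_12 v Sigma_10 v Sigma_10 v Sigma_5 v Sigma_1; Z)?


For a wedge X v Y: reduced H_k(X v Y) = H_k(X) + H_k(Y).
Each Sigma_g contributes b_1 = 2g.
b_1 = 8 + 16 + 4 + 24 + 20 + 20 + 10 + 2 = 104

104


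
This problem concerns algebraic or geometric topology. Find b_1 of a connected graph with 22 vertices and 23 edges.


For a connected graph: rank(pi_1) = b_1 = E - V + 1 = 1 - chi.
chi = V - E = 22 - 23 = -1.
rank = 1 - (-1) = 23 - 22 + 1 = 2

2


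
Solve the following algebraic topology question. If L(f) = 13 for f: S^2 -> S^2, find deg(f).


L(f) = 1 + (-1)^2 deg(f) on S^2.
13 = 1 + (-1)^2 * deg(f)
(-1)^2 * deg(f) = 12
deg(f) = 12

12


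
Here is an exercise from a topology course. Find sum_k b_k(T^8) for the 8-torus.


b_k(T^8) = C(8,k), so the sum over k is sum_k C(8,k) = 2^8.
Total = 2^8 = 256

256


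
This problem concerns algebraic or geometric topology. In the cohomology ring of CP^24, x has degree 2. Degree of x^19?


|x| = 2 in H^*(CP^n).
|x^19| = 19 * |x| = 19 * 2 = 38

38


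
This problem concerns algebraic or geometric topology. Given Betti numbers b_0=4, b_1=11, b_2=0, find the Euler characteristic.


chi = sum_k (-1)^k b_k.
= (4) + (-11) + (0)
= -7

-7


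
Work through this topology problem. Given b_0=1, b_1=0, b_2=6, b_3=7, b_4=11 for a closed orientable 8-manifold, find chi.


By Poincare duality b_k = b_{8-k}, so full Betti numbers: b_0=1, b_1=0, b_2=6, b_3=7, b_4=11, b_5=7, b_6=6, b_7=0, b_8=1.
chi = sum (-1)^k b_k = 11

11


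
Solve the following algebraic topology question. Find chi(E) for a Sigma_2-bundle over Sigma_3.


For a fiber bundle F -> E -> B (with CW structure): chi(E) = chi(B) * chi(F).
chi(Sigma_3) = -4, chi(Sigma_2) = -2.
chi(E) = (-4) * (-2) = 8

8


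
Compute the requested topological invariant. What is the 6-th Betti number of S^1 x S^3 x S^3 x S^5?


Each S^d has Poincare polynomial 1 + t^d.
The product S^1 x S^3 x S^3 x S^5 has Poincare polynomial prod(1+t^d_i).
Expanding: b_0=1, b_1=1, b_3=2, b_4=2, b_5=1, b_6=2, b_7=1, b_8=2, b_9=2, b_11=1, b_12=1.
b_6 = 2

2


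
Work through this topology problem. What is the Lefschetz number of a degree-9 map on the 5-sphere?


On S^5: L(f) = tr(f_0*) + (-1)^5 tr(f_5*) = 1 + (-1)^5 * deg(f).
L(f) = 1 + (-1)^5 * 9 = 1 + -9 = -8

-8


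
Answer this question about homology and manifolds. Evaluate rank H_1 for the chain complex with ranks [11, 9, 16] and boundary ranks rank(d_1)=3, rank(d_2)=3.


rank H_k = rank(ker d_k) - rank(im d_{k+1}).
rank(ker d_1) = rank(C_1) - rank(d_1) = 9 - 3 = 6.
rank(im d_{1+1}) = 3.
rank H_1 = 6 - 3 = 3

3


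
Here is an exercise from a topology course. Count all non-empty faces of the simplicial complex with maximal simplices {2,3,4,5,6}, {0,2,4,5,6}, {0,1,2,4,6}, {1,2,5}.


Each maximal simplex on m vertices has 2^m - 1 nonempty faces.
Take the union (dedupe shared faces).
Total distinct faces = 65

65


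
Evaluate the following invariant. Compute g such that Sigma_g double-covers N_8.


chi(N_8) = 2 - 8 = -6.
Double cover: chi(Sigma_g) = 2 * chi(N_8) = 2*(-6) = -12.
2 - 2g = -12, so g = (2 - (-12))/2 = 14/2 = 7

7


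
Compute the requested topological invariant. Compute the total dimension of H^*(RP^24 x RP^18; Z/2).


dim H^*(RP^n; Z/2) = n+1 (one Z/2 in each degree 0..n).
Total Betti number is multiplicative.
Total = (24+1) * (18+1) = 25 * 19 = 475

475


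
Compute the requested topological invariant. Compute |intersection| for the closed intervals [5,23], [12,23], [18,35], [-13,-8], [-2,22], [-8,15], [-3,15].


Intersection = [max(a_i), min(b_i)] = [18, -8].
Since 18 > -8, the intersection is empty.
Length = 0

0


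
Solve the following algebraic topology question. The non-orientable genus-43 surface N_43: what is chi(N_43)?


For a non-orientable closed surface with k crosscaps: chi = 2 - k.
Here k = 43.
chi = 2 - 43 = -41

-41


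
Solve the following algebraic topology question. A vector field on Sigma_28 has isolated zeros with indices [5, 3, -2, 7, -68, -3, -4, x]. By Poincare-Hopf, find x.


Poincare-Hopf: sum of indices = chi(M).
chi(Sigma_28) = 2 - 2*28 = -54.
Sum of known indices = -62.
x = chi - (sum known) = -54 - (-62) = 8

8


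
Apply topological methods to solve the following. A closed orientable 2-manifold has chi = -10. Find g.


chi = 2 - 2g for closed orientable surfaces.
-10 = 2 - 2g
2g = 2 - (-10) = 12
g = 6

6


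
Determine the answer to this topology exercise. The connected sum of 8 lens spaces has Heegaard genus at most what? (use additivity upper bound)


Heegaard genus satisfies g(A#B) <= g(A) + g(B).
Each lens space has g = 1.
Upper bound: 8 * 1 = 8

8


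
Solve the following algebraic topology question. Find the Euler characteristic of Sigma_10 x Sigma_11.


chi(Sigma_10) = 2 - 2*10 = -18
chi(Sigma_11) = 2 - 2*11 = -20
chi(product) = (-18) * (-20) = 360

360


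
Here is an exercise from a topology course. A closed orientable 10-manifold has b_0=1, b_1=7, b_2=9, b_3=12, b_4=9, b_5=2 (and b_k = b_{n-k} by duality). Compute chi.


By Poincare duality b_k = b_{10-k}, so full Betti numbers: b_0=1, b_1=7, b_2=9, b_3=12, b_4=9, b_5=2, b_6=9, b_7=12, b_8=9, b_9=7, b_10=1.
chi = sum (-1)^k b_k = -2

-2


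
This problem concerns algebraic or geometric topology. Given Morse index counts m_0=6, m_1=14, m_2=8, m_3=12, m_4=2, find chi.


Morse theory: chi(M) = sum_k (-1)^k m_k where m_k = #(index-k critical points).
= (6) + (-14) + (8) + (-12) + (2) = -10

-10


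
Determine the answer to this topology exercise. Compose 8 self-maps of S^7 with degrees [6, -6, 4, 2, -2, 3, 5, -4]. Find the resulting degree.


Degree is multiplicative: deg(composition) = product of degrees.
= (6) * (-6) * (4) * (2) * (-2) * (3) * (5) * (-4) = -34560

-34560


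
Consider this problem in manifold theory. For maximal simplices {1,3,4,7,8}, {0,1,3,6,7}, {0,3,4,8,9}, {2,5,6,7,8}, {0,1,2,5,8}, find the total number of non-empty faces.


Each maximal simplex on m vertices has 2^m - 1 nonempty faces.
Take the union (dedupe shared faces).
Total distinct faces = 122

122


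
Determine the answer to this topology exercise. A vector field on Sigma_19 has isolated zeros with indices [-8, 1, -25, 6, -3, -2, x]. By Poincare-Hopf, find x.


Poincare-Hopf: sum of indices = chi(M).
chi(Sigma_19) = 2 - 2*19 = -36.
Sum of known indices = -31.
x = chi - (sum known) = -36 - (-31) = -5

-5


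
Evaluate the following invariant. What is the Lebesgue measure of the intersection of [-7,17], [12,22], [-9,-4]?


Intersection = [max(a_i), min(b_i)] = [12, -4].
Since 12 > -4, the intersection is empty.
Length = 0

0


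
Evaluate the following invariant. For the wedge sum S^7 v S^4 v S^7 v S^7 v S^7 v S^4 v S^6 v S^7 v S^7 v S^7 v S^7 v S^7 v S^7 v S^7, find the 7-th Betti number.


For a wedge of spheres, H_k (k>0) is free on one generator per sphere of dimension k.
Spheres of dimension 7: count = 11.
b_7 = 11

11


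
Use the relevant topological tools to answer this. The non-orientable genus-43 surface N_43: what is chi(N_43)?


For a non-orientable closed surface with k crosscaps: chi = 2 - k.
Here k = 43.
chi = 2 - 43 = -41

-41


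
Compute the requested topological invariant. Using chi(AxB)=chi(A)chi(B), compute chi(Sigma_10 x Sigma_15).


chi(Sigma_10) = 2 - 2*10 = -18
chi(Sigma_15) = 2 - 2*15 = -28
chi(product) = (-18) * (-28) = 504

504


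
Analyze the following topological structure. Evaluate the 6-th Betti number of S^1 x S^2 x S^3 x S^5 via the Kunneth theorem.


Each S^d has Poincare polynomial 1 + t^d.
The product S^1 x S^2 x S^3 x S^5 has Poincare polynomial prod(1+t^d_i).
Expanding: b_0=1, b_1=1, b_2=1, b_3=2, b_4=1, b_5=2, b_6=2, b_7=1, b_8=2, b_9=1, b_10=1, b_11=1.
b_6 = 2

2


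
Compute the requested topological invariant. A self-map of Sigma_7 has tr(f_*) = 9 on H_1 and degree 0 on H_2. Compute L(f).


L(f) = tr(f_0*) - tr(f_1*) + tr(f_2*).
= 1 - (9) + (0)
= -8

-8


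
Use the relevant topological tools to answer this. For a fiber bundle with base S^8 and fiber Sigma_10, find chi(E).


chi(S^8) = 2 (n even), chi(Sigma_10) = 2 - 2*10 = -18.
chi(E) = 2 * (-18) = -36

-36


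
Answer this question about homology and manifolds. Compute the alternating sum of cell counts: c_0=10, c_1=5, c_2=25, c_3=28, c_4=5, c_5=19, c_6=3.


chi = sum_k (-1)^k c_k.
= (-1)^0*10 + (-1)^1*5 + (-1)^2*25 + (-1)^3*28 + (-1)^4*5 + (-1)^5*19 + (-1)^6*3
= (10) + (-5) + (25) + (-28) + (5) + (-19) + (3)
= -9

-9


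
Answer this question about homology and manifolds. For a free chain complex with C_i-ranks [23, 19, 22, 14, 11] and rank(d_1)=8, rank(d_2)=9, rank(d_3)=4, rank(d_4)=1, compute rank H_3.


rank H_k = rank(ker d_k) - rank(im d_{k+1}).
rank(ker d_3) = rank(C_3) - rank(d_3) = 14 - 4 = 10.
rank(im d_{3+1}) = 1.
rank H_3 = 10 - 1 = 9

9


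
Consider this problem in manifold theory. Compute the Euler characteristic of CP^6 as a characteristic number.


For any closed oriented manifold, <e(TM),[M]> = chi(M).
chi(CP^6) = 6+1 = 7

7


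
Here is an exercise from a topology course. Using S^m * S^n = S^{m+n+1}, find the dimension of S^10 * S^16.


Join of spheres: S^m * S^n = S^{m+n+1}.
dim = 10 + 16 + 1 = 27

27


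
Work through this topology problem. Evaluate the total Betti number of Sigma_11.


For Sigma_11: b_0 = 1, b_1 = 2g = 22, b_2 = 1.
Total = 1 + 22 + 1 = 24

24


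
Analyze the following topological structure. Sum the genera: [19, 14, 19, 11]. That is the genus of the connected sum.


Genus is additive under connected sum of orientable surfaces.
g = 19 + 14 + 19 + 11 = 63

63


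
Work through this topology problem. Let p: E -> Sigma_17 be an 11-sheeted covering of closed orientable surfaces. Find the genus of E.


For an n-sheeted cover: chi(E) = n * chi(B).
chi(Sigma_17) = 2 - 2*17 = -32.
chi(E) = 11 * (-32) = -352.
genus(E) = (2 - chi(E))/2 = (2 - (-352))/2 = 354/2 = 177

177


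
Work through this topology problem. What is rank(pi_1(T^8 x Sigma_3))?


pi_1(A x B) = pi_1(A) x pi_1(B); rank of abelianization = b_1.
b_1(T^8) = 8, b_1(Sigma_3) = 2*3 = 6.
b_1(product) = 8 + 6 = 14

14


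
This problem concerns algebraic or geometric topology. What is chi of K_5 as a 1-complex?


K_5: V = 5, E = C(5,2) = 10.
chi = V - E = 5 - 10 = -5

-5


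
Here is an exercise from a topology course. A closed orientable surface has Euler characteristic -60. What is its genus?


chi = 2 - 2g for closed orientable surfaces.
-60 = 2 - 2g
2g = 2 - (-60) = 62
g = 31

31


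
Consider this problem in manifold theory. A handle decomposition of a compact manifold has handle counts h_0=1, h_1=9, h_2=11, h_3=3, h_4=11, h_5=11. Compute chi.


Handles of index k contribute (-1)^k to chi (same as CW cells).
chi = (1) + (-9) + (11) + (-3) + (11) + (-11) = 0

0


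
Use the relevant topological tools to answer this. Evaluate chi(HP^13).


HP^13 has one cell in each dimension 0, 4, ..., 4*13 (13+1 cells, all even-dim).
chi = 13 + 1 = 14

14


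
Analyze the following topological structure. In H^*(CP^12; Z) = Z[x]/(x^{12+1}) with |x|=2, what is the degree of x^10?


|x| = 2 in H^*(CP^n).
|x^10| = 10 * |x| = 10 * 2 = 20

20


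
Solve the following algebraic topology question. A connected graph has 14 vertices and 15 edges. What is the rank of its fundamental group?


For a connected graph: rank(pi_1) = b_1 = E - V + 1 = 1 - chi.
chi = V - E = 14 - 15 = -1.
rank = 1 - (-1) = 15 - 14 + 1 = 2

2


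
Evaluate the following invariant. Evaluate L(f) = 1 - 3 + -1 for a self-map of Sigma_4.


L(f) = tr(f_0*) - tr(f_1*) + tr(f_2*).
= 1 - (3) + (-1)
= -3

-3


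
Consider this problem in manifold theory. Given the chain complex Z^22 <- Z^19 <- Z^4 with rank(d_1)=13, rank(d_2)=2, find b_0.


rank H_k = rank(ker d_k) - rank(im d_{k+1}).
rank(ker d_0) = rank(C_0) - rank(d_0) = 22 - 0 = 22.
rank(im d_{0+1}) = 13.
rank H_0 = 22 - 13 = 9

9


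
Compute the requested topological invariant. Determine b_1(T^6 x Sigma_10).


pi_1(A x B) = pi_1(A) x pi_1(B); rank of abelianization = b_1.
b_1(T^6) = 6, b_1(Sigma_10) = 2*10 = 20.
b_1(product) = 6 + 20 = 26

26


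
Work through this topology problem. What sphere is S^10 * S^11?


Join of spheres: S^m * S^n = S^{m+n+1}.
dim = 10 + 11 + 1 = 22

22


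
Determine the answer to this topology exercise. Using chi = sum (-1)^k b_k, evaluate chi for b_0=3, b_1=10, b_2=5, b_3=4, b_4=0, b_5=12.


chi = sum_k (-1)^k b_k.
= (3) + (-10) + (5) + (-4) + (0) + (-12)
= -18

-18


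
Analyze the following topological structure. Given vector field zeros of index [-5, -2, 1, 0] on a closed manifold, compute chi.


Poincare-Hopf: chi(M) = sum of indices of zeros.
chi = (-5) + (-2) + (1) + (0) = -6

-6


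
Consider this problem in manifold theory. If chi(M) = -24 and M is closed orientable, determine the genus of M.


chi = 2 - 2g for closed orientable surfaces.
-24 = 2 - 2g
2g = 2 - (-24) = 26
g = 13

13


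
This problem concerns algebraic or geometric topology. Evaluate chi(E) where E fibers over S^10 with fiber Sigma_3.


chi(S^10) = 2 (n even), chi(Sigma_3) = 2 - 2*3 = -4.
chi(E) = 2 * (-4) = -8

-8


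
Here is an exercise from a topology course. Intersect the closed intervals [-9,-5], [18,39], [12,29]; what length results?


Intersection = [max(a_i), min(b_i)] = [18, -5].
Since 18 > -5, the intersection is empty.
Length = 0

0


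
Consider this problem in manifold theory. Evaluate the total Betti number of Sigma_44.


For Sigma_44: b_0 = 1, b_1 = 2g = 88, b_2 = 1.
Total = 1 + 88 + 1 = 90

90


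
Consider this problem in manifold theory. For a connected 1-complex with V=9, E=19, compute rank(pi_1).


For a connected graph: rank(pi_1) = b_1 = E - V + 1 = 1 - chi.
chi = V - E = 9 - 19 = -10.
rank = 1 - (-10) = 19 - 9 + 1 = 11

11


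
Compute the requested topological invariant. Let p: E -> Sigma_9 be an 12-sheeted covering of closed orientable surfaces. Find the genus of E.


For an n-sheeted cover: chi(E) = n * chi(B).
chi(Sigma_9) = 2 - 2*9 = -16.
chi(E) = 12 * (-16) = -192.
genus(E) = (2 - chi(E))/2 = (2 - (-192))/2 = 194/2 = 97

97


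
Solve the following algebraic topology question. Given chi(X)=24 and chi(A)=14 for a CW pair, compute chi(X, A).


Relative Euler characteristic: chi(X, A) = chi(X) - chi(A).
= 24 - (14) = 10

10


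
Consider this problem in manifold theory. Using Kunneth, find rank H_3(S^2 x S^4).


Each S^d has Poincare polynomial 1 + t^d.
The product S^2 x S^4 has Poincare polynomial prod(1+t^d_i).
Expanding: b_0=1, b_2=1, b_4=1, b_6=1.
b_3 = 0

0


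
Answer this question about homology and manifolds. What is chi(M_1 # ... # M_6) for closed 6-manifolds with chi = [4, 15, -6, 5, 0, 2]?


For n-manifolds: chi(A#B) = chi(A) + chi(B) - chi(S^6).
chi(S^6) = 1 + (-1)^6 = 2.
chi(#) = (sum chi_i) - (6-1)*chi(S^6) = 20 - 5*2 = 10

10


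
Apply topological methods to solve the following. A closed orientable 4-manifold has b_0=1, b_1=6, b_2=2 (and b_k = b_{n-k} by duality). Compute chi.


By Poincare duality b_k = b_{4-k}, so full Betti numbers: b_0=1, b_1=6, b_2=2, b_3=6, b_4=1.
chi = sum (-1)^k b_k = -8

-8


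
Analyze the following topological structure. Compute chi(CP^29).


CP^29 has one cell in each even dimension 0, 2, ..., 2*29 (29+1 cells total).
All cells are even-dimensional, so chi = number of cells.
chi = 29 + 1 = 30

30


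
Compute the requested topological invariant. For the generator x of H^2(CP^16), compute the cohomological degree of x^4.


|x| = 2 in H^*(CP^n).
|x^4| = 4 * |x| = 4 * 2 = 8

8


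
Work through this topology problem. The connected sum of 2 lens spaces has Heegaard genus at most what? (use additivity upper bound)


Heegaard genus satisfies g(A#B) <= g(A) + g(B).
Each lens space has g = 1.
Upper bound: 2 * 1 = 2

2


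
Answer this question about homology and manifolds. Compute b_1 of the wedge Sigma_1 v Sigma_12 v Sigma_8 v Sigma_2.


For a wedge X v Y: reduced H_k(X v Y) = H_k(X) + H_k(Y).
Each Sigma_g contributes b_1 = 2g.
b_1 = 2 + 24 + 16 + 4 = 46

46


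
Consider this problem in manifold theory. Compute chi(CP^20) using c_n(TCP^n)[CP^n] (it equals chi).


For any closed oriented manifold, <e(TM),[M]> = chi(M).
chi(CP^20) = 20+1 = 21

21


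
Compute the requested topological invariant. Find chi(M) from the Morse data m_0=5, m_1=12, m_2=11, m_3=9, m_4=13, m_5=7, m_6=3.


Morse theory: chi(M) = sum_k (-1)^k m_k where m_k = #(index-k critical points).
= (5) + (-12) + (11) + (-9) + (13) + (-7) + (3) = 4

4


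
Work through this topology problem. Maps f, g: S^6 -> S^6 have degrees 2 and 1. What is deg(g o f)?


Degree is multiplicative under composition: deg(g o f) = deg(g) * deg(f).
= 1 * 2 = 2

2


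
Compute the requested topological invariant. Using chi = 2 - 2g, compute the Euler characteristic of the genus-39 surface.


For a closed orientable surface of genus g: chi = 2 - 2g.
Here g = 39.
chi = 2 - 2*39 = 2 - 78 = -76

-76


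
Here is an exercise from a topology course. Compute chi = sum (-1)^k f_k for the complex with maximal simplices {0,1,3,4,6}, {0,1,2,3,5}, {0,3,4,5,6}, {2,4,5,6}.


Enumerate all faces; f-vector: f_0=7, f_1=21, f_2=27, f_3=15, f_4=3.
chi = sum (-1)^k f_k = 1

1


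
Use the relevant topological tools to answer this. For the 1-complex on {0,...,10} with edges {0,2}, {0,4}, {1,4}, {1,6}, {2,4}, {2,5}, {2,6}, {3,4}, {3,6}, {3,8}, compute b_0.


Run DFS/union-find over 11 vertices.
V = 11, E = 10.
Number of components = 4

4


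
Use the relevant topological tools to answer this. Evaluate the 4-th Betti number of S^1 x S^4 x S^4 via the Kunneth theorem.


Each S^d has Poincare polynomial 1 + t^d.
The product S^1 x S^4 x S^4 has Poincare polynomial prod(1+t^d_i).
Expanding: b_0=1, b_1=1, b_4=2, b_5=2, b_8=1, b_9=1.
b_4 = 2

2


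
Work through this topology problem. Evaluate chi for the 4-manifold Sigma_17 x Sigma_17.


chi(Sigma_17) = 2 - 2*17 = -32
chi(Sigma_17) = 2 - 2*17 = -32
chi(product) = (-32) * (-32) = 1024

1024


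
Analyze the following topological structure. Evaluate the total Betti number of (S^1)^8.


b_k(T^8) = C(8,k), so the sum over k is sum_k C(8,k) = 2^8.
Total = 2^8 = 256

256


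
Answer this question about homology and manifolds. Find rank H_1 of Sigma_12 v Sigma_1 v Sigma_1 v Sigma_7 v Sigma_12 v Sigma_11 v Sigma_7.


For a wedge X v Y: reduced H_k(X v Y) = H_k(X) + H_k(Y).
Each Sigma_g contributes b_1 = 2g.
b_1 = 24 + 2 + 2 + 14 + 24 + 22 + 14 = 102

102


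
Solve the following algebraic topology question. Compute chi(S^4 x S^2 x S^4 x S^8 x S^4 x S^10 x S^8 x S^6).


chi is multiplicative: chi(X x Y) = chi(X) chi(Y).
Each even-dim sphere has chi = 2. There are 8 factors.
chi = 2^8 = 256

256


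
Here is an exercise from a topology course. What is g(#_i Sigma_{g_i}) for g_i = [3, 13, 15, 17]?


Genus is additive under connected sum of orientable surfaces.
g = 3 + 13 + 15 + 17 = 48

48


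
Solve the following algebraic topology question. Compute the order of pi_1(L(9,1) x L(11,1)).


pi_1(X x Y) = pi_1(X) x pi_1(Y).
pi_1(L(9,1)) = Z/9, pi_1(L(11,1)) = Z/11.
|Z/9 x Z/11| = 9 * 11 = 99

99


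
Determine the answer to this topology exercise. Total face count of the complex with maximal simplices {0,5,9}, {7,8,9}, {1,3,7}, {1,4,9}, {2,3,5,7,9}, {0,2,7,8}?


Each maximal simplex on m vertices has 2^m - 1 nonempty faces.
Take the union (dedupe shared faces).
Total distinct faces = 57

57


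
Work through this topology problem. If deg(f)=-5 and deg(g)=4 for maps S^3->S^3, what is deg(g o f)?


Degree is multiplicative under composition: deg(g o f) = deg(g) * deg(f).
= 4 * -5 = -20

-20


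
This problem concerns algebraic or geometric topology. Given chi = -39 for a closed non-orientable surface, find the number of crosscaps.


chi = 2 - k for closed non-orientable surfaces with k crosscaps.
-39 = 2 - k
k = 2 - (-39) = 41

41


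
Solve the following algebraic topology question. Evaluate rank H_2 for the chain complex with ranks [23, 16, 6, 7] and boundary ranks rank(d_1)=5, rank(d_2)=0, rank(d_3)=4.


rank H_k = rank(ker d_k) - rank(im d_{k+1}).
rank(ker d_2) = rank(C_2) - rank(d_2) = 6 - 0 = 6.
rank(im d_{2+1}) = 4.
rank H_2 = 6 - 4 = 2

2


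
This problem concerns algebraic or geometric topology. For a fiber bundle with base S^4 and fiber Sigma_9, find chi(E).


chi(S^4) = 2 (n even), chi(Sigma_9) = 2 - 2*9 = -16.
chi(E) = 2 * (-16) = -32

-32


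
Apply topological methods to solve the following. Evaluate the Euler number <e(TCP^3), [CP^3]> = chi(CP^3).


For any closed oriented manifold, <e(TM),[M]> = chi(M).
chi(CP^3) = 3+1 = 4

4


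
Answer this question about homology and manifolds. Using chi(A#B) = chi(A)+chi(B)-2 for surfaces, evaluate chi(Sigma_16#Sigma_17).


chi(Sigma_16) = 2 - 2*16 = -30
chi(Sigma_17) = 2 - 2*17 = -32
For surfaces: chi(A#B) = chi(A) + chi(B) - 2.
chi = -30 + -32 - 2 = -64

-64


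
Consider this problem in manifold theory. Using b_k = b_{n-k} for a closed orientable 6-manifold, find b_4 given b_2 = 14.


Poincare duality for closed orientable n-manifolds: b_k = b_{n-k}.
Here n = 6, so b_4 = b_2 = 14

14


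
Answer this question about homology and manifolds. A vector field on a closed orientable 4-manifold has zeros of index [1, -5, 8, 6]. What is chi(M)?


Poincare-Hopf: chi(M) = sum of indices of zeros.
chi = (1) + (-5) + (8) + (6) = 10

10


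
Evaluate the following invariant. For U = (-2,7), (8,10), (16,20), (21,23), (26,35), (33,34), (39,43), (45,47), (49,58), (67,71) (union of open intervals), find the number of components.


Sort and merge overlapping open intervals.
Merged: (-2,7), (8,10), (16,20), (21,23), (26,35), (39,43), (45,47), (49,58), (67,71).
Number of components = 9

9


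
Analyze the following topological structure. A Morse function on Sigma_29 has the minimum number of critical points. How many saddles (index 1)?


A perfect Morse function has m_k = b_k.
For Sigma_29: b_0=1, b_1=2g=58, b_2=1.
Saddles m_1 = 2g = 58

58


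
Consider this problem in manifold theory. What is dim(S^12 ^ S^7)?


S^m ^ S^n = S^{m+n}.
k = 12 + 7 = 19

19


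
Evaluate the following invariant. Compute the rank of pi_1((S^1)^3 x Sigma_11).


pi_1(A x B) = pi_1(A) x pi_1(B); rank of abelianization = b_1.
b_1(T^3) = 3, b_1(Sigma_11) = 2*11 = 22.
b_1(product) = 3 + 22 = 25

25


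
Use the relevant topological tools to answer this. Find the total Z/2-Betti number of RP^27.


H^k(RP^27; Z/2) = Z/2 for each 0 <= k <= 27.
Total dimension = 27 + 1 = 28

28


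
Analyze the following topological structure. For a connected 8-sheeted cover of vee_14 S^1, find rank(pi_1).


Nielsen-Schreier: an index-n subgroup of F_r is free of rank 1 + n(r-1).
Equivalently: chi(cover) = n*chi(base); chi(vee_r S^1) = 1 - 14 = -13.
chi(E) = 8*(-13) = -104; rank = 1 - chi(E) = 1 - (-104) = 105.
rank = 1 + 8*(14-1) = 1 + 104 = 105

105


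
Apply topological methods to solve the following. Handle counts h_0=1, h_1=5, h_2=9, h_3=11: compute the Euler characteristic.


Handles of index k contribute (-1)^k to chi (same as CW cells).
chi = (1) + (-5) + (9) + (-11) = -6

-6


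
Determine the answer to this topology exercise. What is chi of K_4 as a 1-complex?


K_4: V = 4, E = C(4,2) = 6.
chi = V - E = 4 - 6 = -2

-2


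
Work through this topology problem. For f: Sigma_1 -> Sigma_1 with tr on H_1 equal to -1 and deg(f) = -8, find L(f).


L(f) = tr(f_0*) - tr(f_1*) + tr(f_2*).
= 1 - (-1) + (-8)
= -6

-6


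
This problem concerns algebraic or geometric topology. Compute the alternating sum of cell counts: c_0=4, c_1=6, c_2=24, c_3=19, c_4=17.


chi = sum_k (-1)^k c_k.
= (-1)^0*4 + (-1)^1*6 + (-1)^2*24 + (-1)^3*19 + (-1)^4*17
= (4) + (-6) + (24) + (-19) + (17)
= 20

20


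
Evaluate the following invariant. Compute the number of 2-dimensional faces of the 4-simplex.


Delta^4 has 4+1 vertices. A 2-face is a choice of 2+1 vertices.
f_2 = C(4+1, 2+1) = C(5,3) = 10

10


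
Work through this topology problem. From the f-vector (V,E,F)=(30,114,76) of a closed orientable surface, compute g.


chi = V - E + F = 30 - 114 + 76 = -8
For orientable closed surface: chi = 2 - 2g, so g = (2 - chi)/2.
g = (2 - (-8)) / 2 = 10 / 2 = 5

5


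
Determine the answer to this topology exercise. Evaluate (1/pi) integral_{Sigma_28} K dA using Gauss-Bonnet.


Gauss-Bonnet: integral K dA = 2*pi*chi(M).
chi(Sigma_28) = 2 - 2*28 = -54.
(integral K dA)/pi = 2*chi = 2*(-54) = -108

-108


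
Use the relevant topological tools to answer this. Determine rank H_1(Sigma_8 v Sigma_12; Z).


For a wedge: H_1(A v B) = H_1(A) + H_1(B).
b_1(Sigma_8) = 16, b_1(Sigma_12) = 24.
b_1 = 16 + 24 = 40

40


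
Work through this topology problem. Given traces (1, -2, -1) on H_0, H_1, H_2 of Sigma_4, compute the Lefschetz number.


L(f) = tr(f_0*) - tr(f_1*) + tr(f_2*).
= 1 - (-2) + (-1)
= 2

2


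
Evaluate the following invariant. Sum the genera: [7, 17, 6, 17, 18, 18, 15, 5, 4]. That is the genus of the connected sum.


Genus is additive under connected sum of orientable surfaces.
g = 7 + 17 + 6 + 17 + 18 + 18 + 15 + 5 + 4 = 107

107


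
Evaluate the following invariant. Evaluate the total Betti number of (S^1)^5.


b_k(T^5) = C(5,k), so the sum over k is sum_k C(5,k) = 2^5.
Total = 2^5 = 32

32


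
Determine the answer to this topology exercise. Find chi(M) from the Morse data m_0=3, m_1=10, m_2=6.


Morse theory: chi(M) = sum_k (-1)^k m_k where m_k = #(index-k critical points).
= (3) + (-10) + (6) = -1

-1


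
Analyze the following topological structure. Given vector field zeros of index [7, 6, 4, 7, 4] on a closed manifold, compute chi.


Poincare-Hopf: chi(M) = sum of indices of zeros.
chi = (7) + (6) + (4) + (7) + (4) = 28

28


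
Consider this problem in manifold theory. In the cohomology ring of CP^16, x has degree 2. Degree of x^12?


|x| = 2 in H^*(CP^n).
|x^12| = 12 * |x| = 12 * 2 = 24

24


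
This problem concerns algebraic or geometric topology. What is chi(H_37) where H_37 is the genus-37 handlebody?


A genus-g handlebody deformation retracts to a wedge of g circles.
chi(vee_g S^1) = 1 - g.
chi(H_37) = 1 - 37 = -36

-36


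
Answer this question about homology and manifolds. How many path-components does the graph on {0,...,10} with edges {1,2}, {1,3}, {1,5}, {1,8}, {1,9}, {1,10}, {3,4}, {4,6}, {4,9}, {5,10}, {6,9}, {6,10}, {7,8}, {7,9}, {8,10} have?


Run DFS/union-find over 11 vertices.
V = 11, E = 15.
Number of components = 2

2


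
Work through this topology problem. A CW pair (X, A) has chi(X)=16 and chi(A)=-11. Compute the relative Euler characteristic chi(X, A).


Relative Euler characteristic: chi(X, A) = chi(X) - chi(A).
= 16 - (-11) = 27

27


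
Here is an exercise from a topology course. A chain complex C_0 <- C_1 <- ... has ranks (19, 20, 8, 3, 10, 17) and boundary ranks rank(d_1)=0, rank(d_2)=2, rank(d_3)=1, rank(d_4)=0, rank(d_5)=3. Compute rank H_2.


rank H_k = rank(ker d_k) - rank(im d_{k+1}).
rank(ker d_2) = rank(C_2) - rank(d_2) = 8 - 2 = 6.
rank(im d_{2+1}) = 1.
rank H_2 = 6 - 1 = 5

5


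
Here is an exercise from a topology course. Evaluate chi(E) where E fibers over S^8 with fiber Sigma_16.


chi(S^8) = 2 (n even), chi(Sigma_16) = 2 - 2*16 = -30.
chi(E) = 2 * (-30) = -60

-60


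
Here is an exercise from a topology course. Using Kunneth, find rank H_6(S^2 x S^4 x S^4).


Each S^d has Poincare polynomial 1 + t^d.
The product S^2 x S^4 x S^4 has Poincare polynomial prod(1+t^d_i).
Expanding: b_0=1, b_2=1, b_4=2, b_6=2, b_8=1, b_10=1.
b_6 = 2

2


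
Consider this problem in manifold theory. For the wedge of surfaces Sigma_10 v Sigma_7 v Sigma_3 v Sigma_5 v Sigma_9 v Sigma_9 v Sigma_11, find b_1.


For a wedge X v Y: reduced H_k(X v Y) = H_k(X) + H_k(Y).
Each Sigma_g contributes b_1 = 2g.
b_1 = 20 + 14 + 6 + 10 + 18 + 18 + 22 = 108

108


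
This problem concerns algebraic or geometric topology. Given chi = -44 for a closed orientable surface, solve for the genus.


chi = 2 - 2g for closed orientable surfaces.
-44 = 2 - 2g
2g = 2 - (-44) = 46
g = 23

23


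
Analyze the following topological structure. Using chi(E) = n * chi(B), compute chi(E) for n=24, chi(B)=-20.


For a finite covering: chi(E) = (number of sheets) * chi(B).
chi(E) = 24 * (-20) = -480

-480


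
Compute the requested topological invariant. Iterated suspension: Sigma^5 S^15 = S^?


Each suspension raises dimension by 1: Sigma S^n = S^{n+1}.
Sigma^5 S^15 = S^{15+5} = S^20

20


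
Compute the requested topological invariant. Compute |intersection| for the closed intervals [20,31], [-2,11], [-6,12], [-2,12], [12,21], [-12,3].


Intersection = [max(a_i), min(b_i)] = [20, 3].
Since 20 > 3, the intersection is empty.
Length = 0

0


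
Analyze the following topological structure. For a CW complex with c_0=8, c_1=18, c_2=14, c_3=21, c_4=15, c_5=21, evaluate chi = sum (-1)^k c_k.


chi = sum_k (-1)^k c_k.
= (-1)^0*8 + (-1)^1*18 + (-1)^2*14 + (-1)^3*21 + (-1)^4*15 + (-1)^5*21
= (8) + (-18) + (14) + (-21) + (15) + (-21)
= -23

-23


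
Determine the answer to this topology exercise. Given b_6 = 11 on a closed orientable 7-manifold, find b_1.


Poincare duality for closed orientable n-manifolds: b_k = b_{n-k}.
Here n = 7, so b_1 = b_6 = 11

11


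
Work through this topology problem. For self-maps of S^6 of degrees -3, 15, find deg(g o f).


Degree is multiplicative under composition: deg(g o f) = deg(g) * deg(f).
= 15 * -3 = -45

-45


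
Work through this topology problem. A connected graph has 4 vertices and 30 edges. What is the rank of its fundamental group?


For a connected graph: rank(pi_1) = b_1 = E - V + 1 = 1 - chi.
chi = V - E = 4 - 30 = -26.
rank = 1 - (-26) = 30 - 4 + 1 = 27

27


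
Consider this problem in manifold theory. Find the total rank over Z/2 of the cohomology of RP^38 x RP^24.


dim H^*(RP^n; Z/2) = n+1 (one Z/2 in each degree 0..n).
Total Betti number is multiplicative.
Total = (38+1) * (24+1) = 39 * 25 = 975

975


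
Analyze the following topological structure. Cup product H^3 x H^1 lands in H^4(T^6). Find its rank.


Cup product: H^p x H^q -> H^{p+q}; here p+q = 3+1 = 4.
rank H^k(T^n) = C(n,k).
C(6,4) = 15

15


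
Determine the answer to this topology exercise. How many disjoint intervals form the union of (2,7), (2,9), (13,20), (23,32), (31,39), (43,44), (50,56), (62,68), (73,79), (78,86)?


Sort and merge overlapping open intervals.
Merged: (2,9), (13,20), (23,39), (43,44), (50,56), (62,68), (73,86).
Number of components = 7

7


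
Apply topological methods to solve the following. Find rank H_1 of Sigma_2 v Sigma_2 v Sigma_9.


For a wedge X v Y: reduced H_k(X v Y) = H_k(X) + H_k(Y).
Each Sigma_g contributes b_1 = 2g.
b_1 = 4 + 4 + 18 = 26

26


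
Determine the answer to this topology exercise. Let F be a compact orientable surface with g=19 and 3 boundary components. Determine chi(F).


For a compact orientable surface with genus g and b boundary components: chi = 2 - 2g - b.
chi = 2 - 2*19 - 3 = 2 - 38 - 3 = -39

-39


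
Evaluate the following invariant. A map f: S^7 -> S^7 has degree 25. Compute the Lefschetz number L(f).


On S^7: L(f) = tr(f_0*) + (-1)^7 tr(f_7*) = 1 + (-1)^7 * deg(f).
L(f) = 1 + (-1)^7 * 25 = 1 + -25 = -24

-24


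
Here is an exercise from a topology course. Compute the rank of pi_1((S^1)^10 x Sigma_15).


pi_1(A x B) = pi_1(A) x pi_1(B); rank of abelianization = b_1.
b_1(T^10) = 10, b_1(Sigma_15) = 2*15 = 30.
b_1(product) = 10 + 30 = 40

40


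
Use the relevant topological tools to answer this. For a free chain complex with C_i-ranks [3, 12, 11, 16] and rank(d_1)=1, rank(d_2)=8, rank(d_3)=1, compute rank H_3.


rank H_k = rank(ker d_k) - rank(im d_{k+1}).
rank(ker d_3) = rank(C_3) - rank(d_3) = 16 - 1 = 15.
rank(im d_{3+1}) = 0.
rank H_3 = 15 - 0 = 15

15


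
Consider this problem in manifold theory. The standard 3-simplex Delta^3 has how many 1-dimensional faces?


Delta^3 has 3+1 vertices. A 1-face is a choice of 1+1 vertices.
f_1 = C(3+1, 1+1) = C(4,2) = 6

6


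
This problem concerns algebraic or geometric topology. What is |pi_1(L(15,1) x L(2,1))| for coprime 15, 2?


pi_1(X x Y) = pi_1(X) x pi_1(Y).
pi_1(L(15,1)) = Z/15, pi_1(L(2,1)) = Z/2.
|Z/15 x Z/2| = 15 * 2 = 30

30
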